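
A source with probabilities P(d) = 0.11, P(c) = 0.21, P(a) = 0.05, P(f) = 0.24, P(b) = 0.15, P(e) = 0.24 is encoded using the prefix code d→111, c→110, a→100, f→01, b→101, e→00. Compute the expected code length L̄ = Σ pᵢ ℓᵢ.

L̄ = Σ pᵢ·ℓᵢ = 0.11·3 + 0.21·3 + 0.05·3 + 0.24·2 + 0.15·3 + 0.24·2 = 2.52 bits/symbol.

2.52 bits/symbol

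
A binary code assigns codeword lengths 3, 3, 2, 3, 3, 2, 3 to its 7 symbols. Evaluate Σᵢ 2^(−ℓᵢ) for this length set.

1.125

With common denominator 2^3 = 8: Σ 2^(−ℓᵢ) = 1/8 + 1/8 + 2/8 + 1/8 + 1/8 + 2/8 + 1/8 = 9/8 = 1.125.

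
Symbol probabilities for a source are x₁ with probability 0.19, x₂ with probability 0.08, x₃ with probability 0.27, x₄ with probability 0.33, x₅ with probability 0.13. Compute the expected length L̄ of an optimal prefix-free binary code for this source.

Repeatedly combine the two least-probable nodes; the expected code length is the sum of the merged weights.
merge 2/25 + 13/100 → 21/100
merge 19/100 + 21/100 → 2/5
merge 27/100 + 33/100 → 3/5
merge 2/5 + 3/5 → 1
L = 21/100 + 2/5 + 3/5 + 1 = 221/100 = 2.21 bits/symbol.

2.21 bits/symbol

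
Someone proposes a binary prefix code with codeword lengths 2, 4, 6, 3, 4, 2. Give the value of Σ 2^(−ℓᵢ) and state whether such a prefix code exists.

0.765625; yes

With common denominator 2^6 = 64: Σ 2^(−ℓᵢ) = 16/64 + 4/64 + 1/64 + 8/64 + 4/64 + 16/64 = 49/64 = 0.765625.
Kraft's inequality requires Σ ≤ 1; here Σ = 0.765625 ≤ 1, so such a prefix code exists.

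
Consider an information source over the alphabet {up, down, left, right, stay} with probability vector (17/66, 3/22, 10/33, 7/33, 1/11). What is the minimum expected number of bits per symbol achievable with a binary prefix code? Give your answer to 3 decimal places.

2.227 bits/symbol

Repeatedly combine the two least-probable nodes; the expected code length is the sum of the merged weights.
merge 1/11 + 3/22 → 5/22
merge 7/33 + 5/22 → 29/66
merge 17/66 + 10/33 → 37/66
merge 29/66 + 37/66 → 1
L = 5/22 + 29/66 + 37/66 + 1 = 49/22 ≈ 2.227 bits/symbol.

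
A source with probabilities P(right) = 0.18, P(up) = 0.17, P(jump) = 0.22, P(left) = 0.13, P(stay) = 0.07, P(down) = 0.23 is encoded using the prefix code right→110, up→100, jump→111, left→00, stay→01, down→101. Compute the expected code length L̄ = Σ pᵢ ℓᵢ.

2.8 bits/symbol

L̄ = Σ pᵢ·ℓᵢ = 0.18·3 + 0.17·3 + 0.22·3 + 0.13·2 + 0.07·2 + 0.23·3 = 2.8 bits/symbol.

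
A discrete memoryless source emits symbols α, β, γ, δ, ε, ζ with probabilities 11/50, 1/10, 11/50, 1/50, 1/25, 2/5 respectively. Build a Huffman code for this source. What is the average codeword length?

2.2 bits/symbol

Repeatedly combine the two least-probable nodes; the expected code length is the sum of the merged weights.
merge 1/50 + 1/25 → 3/50
merge 3/50 + 1/10 → 4/25
merge 4/25 + 11/50 → 19/50
merge 11/50 + 19/50 → 3/5
merge 2/5 + 3/5 → 1
L = 3/50 + 4/25 + 19/50 + 3/5 + 1 = 11/5 = 2.2 bits/symbol.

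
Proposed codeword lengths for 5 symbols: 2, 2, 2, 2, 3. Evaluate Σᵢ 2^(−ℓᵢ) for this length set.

1.125

With common denominator 2^3 = 8: Σ 2^(−ℓᵢ) = 2/8 + 2/8 + 2/8 + 2/8 + 1/8 = 9/8 = 1.125.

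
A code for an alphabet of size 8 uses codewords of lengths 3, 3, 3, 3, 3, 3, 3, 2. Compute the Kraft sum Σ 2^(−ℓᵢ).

With common denominator 2^3 = 8: Σ 2^(−ℓᵢ) = 1/8 + 1/8 + 1/8 + 1/8 + 1/8 + 1/8 + 1/8 + 2/8 = 9/8 = 1.125.

1.125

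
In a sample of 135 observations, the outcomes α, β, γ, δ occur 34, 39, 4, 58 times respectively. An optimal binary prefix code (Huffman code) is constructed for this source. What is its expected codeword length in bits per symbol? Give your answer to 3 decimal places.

Probabilities are the counts divided by 135.
Repeatedly combine the two least-probable nodes; the expected code length is the sum of the merged weights.
merge 4/135 + 34/135 → 38/135
merge 38/135 + 13/45 → 77/135
merge 58/135 + 77/135 → 1
L = 38/135 + 77/135 + 1 = 50/27 ≈ 1.852 bits/symbol.

1.852 bits/symbol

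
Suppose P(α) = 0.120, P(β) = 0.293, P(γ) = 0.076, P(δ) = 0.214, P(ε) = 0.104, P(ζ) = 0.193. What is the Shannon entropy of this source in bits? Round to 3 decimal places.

2.442 bits

H = −Σ pᵢ log₂ pᵢ.
−0.120·log₂(0.120) = 0.3671
−0.293·log₂(0.293) = 0.5189
−0.076·log₂(0.076) = 0.2826
−0.214·log₂(0.214) = 0.4760
−0.104·log₂(0.104) = 0.3396
−0.193·log₂(0.193) = 0.4581
Sum ≈ 2.4422 → 2.442 bits.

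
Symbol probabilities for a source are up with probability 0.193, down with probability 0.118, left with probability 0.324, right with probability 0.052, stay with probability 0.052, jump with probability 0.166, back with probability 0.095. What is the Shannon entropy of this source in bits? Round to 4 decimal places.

H = −Σ pᵢ log₂ pᵢ.
−0.193·log₂(0.193) = 0.4581
−0.118·log₂(0.118) = 0.3638
−0.324·log₂(0.324) = 0.5268
−0.052·log₂(0.052) = 0.2218
−0.052·log₂(0.052) = 0.2218
−0.166·log₂(0.166) = 0.4301
−0.095·log₂(0.095) = 0.3226
Sum ≈ 2.5449 → 2.5449 bits.

2.5449 bits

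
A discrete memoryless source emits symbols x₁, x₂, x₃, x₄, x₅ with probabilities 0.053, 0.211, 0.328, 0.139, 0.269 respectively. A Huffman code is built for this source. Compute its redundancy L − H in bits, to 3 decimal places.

Entropy H = −Σ p log₂ p ≈ 2.1310 bits.
Huffman merges: 53/1000+139/1000→24/125; 24/125+211/1000→403/1000; 269/1000+41/125→597/1000; 403/1000+597/1000→1. L = 274/125 ≈ 2.1920.
L − H = 2.1920 − 2.1310 = 0.061 bits.

0.061 bits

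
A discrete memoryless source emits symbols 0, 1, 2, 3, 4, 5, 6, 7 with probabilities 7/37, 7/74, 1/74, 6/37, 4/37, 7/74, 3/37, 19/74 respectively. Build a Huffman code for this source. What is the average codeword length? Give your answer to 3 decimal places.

Repeatedly combine the two least-probable nodes; the expected code length is the sum of the merged weights.
merge 1/74 + 3/37 → 7/74
merge 7/74 + 7/74 → 7/37
merge 7/74 + 4/37 → 15/74
merge 6/37 + 7/37 → 13/37
merge 7/37 + 15/74 → 29/74
merge 19/74 + 13/37 → 45/74
merge 29/74 + 45/74 → 1
L = 7/74 + 7/37 + 15/74 + 13/37 + 29/74 + 45/74 + 1 = 105/37 ≈ 2.838 bits/symbol.

2.838 bits/symbol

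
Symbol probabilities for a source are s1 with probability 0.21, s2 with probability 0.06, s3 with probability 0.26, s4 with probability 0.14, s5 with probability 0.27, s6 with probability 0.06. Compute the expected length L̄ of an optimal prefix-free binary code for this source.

2.38 bits/symbol

Repeatedly combine the two least-probable nodes; the expected code length is the sum of the merged weights.
merge 3/50 + 3/50 → 3/25
merge 3/25 + 7/50 → 13/50
merge 21/100 + 13/50 → 47/100
merge 13/50 + 27/100 → 53/100
merge 47/100 + 53/100 → 1
L = 3/25 + 13/50 + 47/100 + 53/100 + 1 = 119/50 = 2.38 bits/symbol.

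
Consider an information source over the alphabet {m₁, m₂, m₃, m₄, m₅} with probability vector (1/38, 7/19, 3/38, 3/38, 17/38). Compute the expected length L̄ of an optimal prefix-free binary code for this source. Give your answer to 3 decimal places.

Repeatedly combine the two least-probable nodes; the expected code length is the sum of the merged weights.
merge 1/38 + 3/38 → 2/19
merge 3/38 + 2/19 → 7/38
merge 7/38 + 7/19 → 21/38
merge 17/38 + 21/38 → 1
L = 2/19 + 7/38 + 21/38 + 1 = 35/19 ≈ 1.842 bits/symbol.

1.842 bits/symbol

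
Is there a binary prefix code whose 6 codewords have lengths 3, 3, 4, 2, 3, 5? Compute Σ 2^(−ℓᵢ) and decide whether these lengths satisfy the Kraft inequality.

With common denominator 2^5 = 32: Σ 2^(−ℓᵢ) = 4/32 + 4/32 + 2/32 + 8/32 + 4/32 + 1/32 = 23/32 = 0.71875.
Kraft's inequality requires Σ ≤ 1; here Σ = 0.71875 ≤ 1, so such a prefix code exists.

0.71875; yes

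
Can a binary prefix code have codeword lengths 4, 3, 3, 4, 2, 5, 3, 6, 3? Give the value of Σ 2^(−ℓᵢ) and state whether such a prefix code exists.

0.921875; yes

With common denominator 2^6 = 64: Σ 2^(−ℓᵢ) = 4/64 + 8/64 + 8/64 + 4/64 + 16/64 + 2/64 + 8/64 + 1/64 + 8/64 = 59/64 = 0.921875.
Kraft's inequality requires Σ ≤ 1; here Σ = 0.921875 ≤ 1, so such a prefix code exists.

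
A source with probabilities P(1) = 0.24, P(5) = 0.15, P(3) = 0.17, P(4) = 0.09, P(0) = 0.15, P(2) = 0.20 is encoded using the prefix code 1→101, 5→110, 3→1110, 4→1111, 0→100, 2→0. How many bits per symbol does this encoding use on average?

L̄ = Σ pᵢ·ℓᵢ = 0.24·3 + 0.15·3 + 0.17·4 + 0.09·4 + 0.15·3 + 0.20·1 = 2.86 bits/symbol.

2.86 bits/symbol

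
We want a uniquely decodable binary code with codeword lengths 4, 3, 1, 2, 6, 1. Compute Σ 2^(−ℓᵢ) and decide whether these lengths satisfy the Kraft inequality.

With common denominator 2^6 = 64: Σ 2^(−ℓᵢ) = 4/64 + 8/64 + 32/64 + 16/64 + 1/64 + 32/64 = 93/64 = 1.453125.
Kraft's inequality requires Σ ≤ 1; here Σ = 1.453125 > 1, so no such prefix code exists.

1.453125; no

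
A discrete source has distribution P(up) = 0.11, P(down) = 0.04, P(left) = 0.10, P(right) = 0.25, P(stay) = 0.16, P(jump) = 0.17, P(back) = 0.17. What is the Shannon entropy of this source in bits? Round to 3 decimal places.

2.660 bits

H = −Σ pᵢ log₂ pᵢ.
−0.11·log₂(0.11) = 0.3503
−0.04·log₂(0.04) = 0.1858
−0.10·log₂(0.10) = 0.3322
−0.25·log₂(0.25) = 0.5000
−0.16·log₂(0.16) = 0.4230
−0.17·log₂(0.17) = 0.4346
−0.17·log₂(0.17) = 0.4346
Sum ≈ 2.6604 → 2.660 bits.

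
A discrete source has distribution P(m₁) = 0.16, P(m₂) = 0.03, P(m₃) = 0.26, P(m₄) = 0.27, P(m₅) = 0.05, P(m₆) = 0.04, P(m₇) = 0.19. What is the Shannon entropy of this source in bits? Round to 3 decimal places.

2.447 bits

H = −Σ pᵢ log₂ pᵢ.
−0.16·log₂(0.16) = 0.4230
−0.03·log₂(0.03) = 0.1518
−0.26·log₂(0.26) = 0.5053
−0.27·log₂(0.27) = 0.5100
−0.05·log₂(0.05) = 0.2161
−0.04·log₂(0.04) = 0.1858
−0.19·log₂(0.19) = 0.4552
Sum ≈ 2.4472 → 2.447 bits.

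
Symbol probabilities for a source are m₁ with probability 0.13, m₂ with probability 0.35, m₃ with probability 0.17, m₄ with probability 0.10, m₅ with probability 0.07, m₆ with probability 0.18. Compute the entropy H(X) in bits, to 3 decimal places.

H = −Σ pᵢ log₂ pᵢ.
−0.13·log₂(0.13) = 0.3826
−0.35·log₂(0.35) = 0.5301
−0.17·log₂(0.17) = 0.4346
−0.10·log₂(0.10) = 0.3322
−0.07·log₂(0.07) = 0.2686
−0.18·log₂(0.18) = 0.4453
Sum ≈ 2.3934 → 2.393 bits.

2.393 bits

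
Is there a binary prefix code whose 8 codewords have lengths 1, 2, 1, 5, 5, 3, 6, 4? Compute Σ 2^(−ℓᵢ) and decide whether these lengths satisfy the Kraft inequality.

With common denominator 2^6 = 64: Σ 2^(−ℓᵢ) = 32/64 + 16/64 + 32/64 + 2/64 + 2/64 + 8/64 + 1/64 + 4/64 = 97/64 = 1.515625.
Kraft's inequality requires Σ ≤ 1; here Σ = 1.515625 > 1, so no such prefix code exists.

1.515625; no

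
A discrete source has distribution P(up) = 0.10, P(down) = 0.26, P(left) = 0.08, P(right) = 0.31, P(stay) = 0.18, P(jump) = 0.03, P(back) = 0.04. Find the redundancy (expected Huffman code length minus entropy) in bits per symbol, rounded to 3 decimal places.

0.034 bits

Entropy H = −Σ p log₂ p ≈ 2.4356 bits.
Huffman merges: 3/100+1/25→7/100; 7/100+2/25→3/20; 1/10+3/20→1/4; 9/50+1/4→43/100; 13/50+31/100→57/100; 43/100+57/100→1. L = 247/100 ≈ 2.4700.
L − H = 2.4700 − 2.4356 = 0.034 bits.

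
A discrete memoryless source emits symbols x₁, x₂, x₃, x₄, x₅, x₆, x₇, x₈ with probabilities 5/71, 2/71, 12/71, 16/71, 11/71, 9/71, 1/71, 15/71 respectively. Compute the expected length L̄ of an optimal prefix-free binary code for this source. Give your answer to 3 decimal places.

2.718 bits/symbol

Repeatedly combine the two least-probable nodes; the expected code length is the sum of the merged weights.
merge 1/71 + 2/71 → 3/71
merge 3/71 + 5/71 → 8/71
merge 8/71 + 9/71 → 17/71
merge 11/71 + 12/71 → 23/71
merge 15/71 + 16/71 → 31/71
merge 17/71 + 23/71 → 40/71
merge 31/71 + 40/71 → 1
L = 3/71 + 8/71 + 17/71 + 23/71 + 31/71 + 40/71 + 1 = 193/71 ≈ 2.718 bits/symbol.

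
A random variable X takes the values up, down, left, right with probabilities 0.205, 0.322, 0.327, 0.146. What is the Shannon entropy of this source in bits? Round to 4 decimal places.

H = −Σ pᵢ log₂ pᵢ.
−0.205·log₂(0.205) = 0.4687
−0.322·log₂(0.322) = 0.5264
−0.327·log₂(0.327) = 0.5273
−0.146·log₂(0.146) = 0.4053
Sum ≈ 1.9277 → 1.9277 bits.

1.9277 bits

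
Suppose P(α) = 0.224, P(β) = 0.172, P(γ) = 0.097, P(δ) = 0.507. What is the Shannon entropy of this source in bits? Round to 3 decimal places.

H = −Σ pᵢ log₂ pᵢ.
−0.224·log₂(0.224) = 0.4835
−0.172·log₂(0.172) = 0.4368
−0.097·log₂(0.097) = 0.3265
−0.507·log₂(0.507) = 0.4968
Sum ≈ 1.7436 → 1.744 bits.

1.744 bits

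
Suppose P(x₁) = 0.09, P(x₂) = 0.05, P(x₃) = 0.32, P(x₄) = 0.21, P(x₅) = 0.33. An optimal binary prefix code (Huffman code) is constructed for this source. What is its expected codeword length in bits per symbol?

2.14 bits/symbol

Repeatedly combine the two least-probable nodes; the expected code length is the sum of the merged weights.
merge 1/20 + 9/100 → 7/50
merge 7/50 + 21/100 → 7/20
merge 8/25 + 33/100 → 13/20
merge 7/20 + 13/20 → 1
L = 7/50 + 7/20 + 13/20 + 1 = 107/50 = 2.14 bits/symbol.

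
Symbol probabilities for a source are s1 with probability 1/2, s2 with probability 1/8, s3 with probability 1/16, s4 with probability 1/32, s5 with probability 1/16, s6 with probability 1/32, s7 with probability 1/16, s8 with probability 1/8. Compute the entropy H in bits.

2.3125 bits

Each probability is a power of 1/2, so log₂(1/p) is an integer.
H = Σ p·log₂(1/p) = 1/2·1 + 1/8·3 + 1/16·4 + 1/32·5 + 1/16·4 + 1/32·5 + 1/16·4 + 1/8·3 = 2.3125 bits.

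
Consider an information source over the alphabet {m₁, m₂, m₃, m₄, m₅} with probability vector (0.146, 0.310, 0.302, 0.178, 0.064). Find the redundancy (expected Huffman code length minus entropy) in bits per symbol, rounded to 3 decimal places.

0.062 bits

Entropy H = −Σ p log₂ p ≈ 2.1478 bits.
Huffman merges: 8/125+73/500→21/100; 89/500+21/100→97/250; 151/500+31/100→153/250; 97/250+153/250→1. L = 221/100 ≈ 2.2100.
L − H = 2.2100 − 2.1478 = 0.062 bits.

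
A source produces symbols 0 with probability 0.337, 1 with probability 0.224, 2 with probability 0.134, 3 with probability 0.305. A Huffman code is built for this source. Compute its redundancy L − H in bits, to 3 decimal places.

0.077 bits

Entropy H = −Σ p log₂ p ≈ 1.9234 bits.
Huffman merges: 67/500+28/125→179/500; 61/200+337/1000→321/500; 179/500+321/500→1. L = 2 ≈ 2.0000.
L − H = 2.0000 − 1.9234 = 0.077 bits.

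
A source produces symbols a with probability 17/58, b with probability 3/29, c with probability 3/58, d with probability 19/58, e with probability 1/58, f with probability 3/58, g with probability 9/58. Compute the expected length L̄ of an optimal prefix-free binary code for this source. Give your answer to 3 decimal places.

Repeatedly combine the two least-probable nodes; the expected code length is the sum of the merged weights.
merge 1/58 + 3/58 → 2/29
merge 3/58 + 2/29 → 7/58
merge 3/29 + 7/58 → 13/58
merge 9/58 + 13/58 → 11/29
merge 17/58 + 19/58 → 18/29
merge 11/29 + 18/29 → 1
L = 2/29 + 7/58 + 13/58 + 11/29 + 18/29 + 1 = 70/29 ≈ 2.414 bits/symbol.

2.414 bits/symbol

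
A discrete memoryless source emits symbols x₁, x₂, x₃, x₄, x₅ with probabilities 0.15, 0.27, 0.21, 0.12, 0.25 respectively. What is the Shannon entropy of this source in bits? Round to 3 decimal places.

2.260 bits

H = −Σ pᵢ log₂ pᵢ.
−0.15·log₂(0.15) = 0.4105
−0.27·log₂(0.27) = 0.5100
−0.21·log₂(0.21) = 0.4728
−0.12·log₂(0.12) = 0.3671
−0.25·log₂(0.25) = 0.5000
Sum ≈ 2.2605 → 2.260 bits.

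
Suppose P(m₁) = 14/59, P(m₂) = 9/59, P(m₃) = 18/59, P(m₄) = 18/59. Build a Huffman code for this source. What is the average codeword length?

Repeatedly combine the two least-probable nodes; the expected code length is the sum of the merged weights.
merge 9/59 + 14/59 → 23/59
merge 18/59 + 18/59 → 36/59
merge 23/59 + 36/59 → 1
L = 23/59 + 36/59 + 1 = 2 bits/symbol.

2 bits/symbol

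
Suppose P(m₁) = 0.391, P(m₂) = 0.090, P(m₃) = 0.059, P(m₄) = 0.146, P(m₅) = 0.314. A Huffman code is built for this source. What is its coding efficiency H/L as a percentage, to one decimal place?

Entropy H = −Σ p log₂ p ≈ 2.0133 bits.
Huffman merges: 59/1000+9/100→149/1000; 73/500+149/1000→59/200; 59/200+157/500→609/1000; 391/1000+609/1000→1. L = 2053/1000 ≈ 2.0530.
Efficiency = H/L = 2.0133/2.0530 = 98.1%.

98.1%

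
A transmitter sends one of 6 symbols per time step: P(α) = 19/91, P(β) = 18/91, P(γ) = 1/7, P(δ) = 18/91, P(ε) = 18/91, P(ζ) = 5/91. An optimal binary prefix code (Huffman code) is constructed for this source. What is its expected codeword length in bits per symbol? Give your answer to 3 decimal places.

Repeatedly combine the two least-probable nodes; the expected code length is the sum of the merged weights.
merge 5/91 + 1/7 → 18/91
merge 18/91 + 18/91 → 36/91
merge 18/91 + 18/91 → 36/91
merge 19/91 + 36/91 → 55/91
merge 36/91 + 55/91 → 1
L = 18/91 + 36/91 + 36/91 + 55/91 + 1 = 236/91 ≈ 2.593 bits/symbol.

2.593 bits/symbol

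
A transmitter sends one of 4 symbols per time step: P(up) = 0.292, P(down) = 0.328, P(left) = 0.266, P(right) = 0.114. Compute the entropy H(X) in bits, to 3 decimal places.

1.911 bits

H = −Σ pᵢ log₂ pᵢ.
−0.292·log₂(0.292) = 0.5186
−0.328·log₂(0.328) = 0.5275
−0.266·log₂(0.266) = 0.5082
−0.114·log₂(0.114) = 0.3571
Sum ≈ 1.9114 → 1.911 bits.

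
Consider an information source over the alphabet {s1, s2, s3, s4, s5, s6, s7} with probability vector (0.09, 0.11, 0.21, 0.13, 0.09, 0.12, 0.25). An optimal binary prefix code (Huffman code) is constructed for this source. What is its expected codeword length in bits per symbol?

Repeatedly combine the two least-probable nodes; the expected code length is the sum of the merged weights.
merge 9/100 + 9/100 → 9/50
merge 11/100 + 3/25 → 23/100
merge 13/100 + 9/50 → 31/100
merge 21/100 + 23/100 → 11/25
merge 1/4 + 31/100 → 14/25
merge 11/25 + 14/25 → 1
L = 9/50 + 23/100 + 31/100 + 11/25 + 14/25 + 1 = 68/25 = 2.72 bits/symbol.

2.72 bits/symbol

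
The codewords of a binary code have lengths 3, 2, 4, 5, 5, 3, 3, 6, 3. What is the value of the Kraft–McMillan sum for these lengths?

0.890625

With common denominator 2^6 = 64: Σ 2^(−ℓᵢ) = 8/64 + 16/64 + 4/64 + 2/64 + 2/64 + 8/64 + 8/64 + 1/64 + 8/64 = 57/64 = 0.890625.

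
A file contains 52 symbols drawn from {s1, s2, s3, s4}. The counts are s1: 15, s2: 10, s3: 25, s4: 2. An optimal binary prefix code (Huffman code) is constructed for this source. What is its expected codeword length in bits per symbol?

1.75 bits/symbol

Probabilities are the counts divided by 52.
Repeatedly combine the two least-probable nodes; the expected code length is the sum of the merged weights.
merge 1/26 + 5/26 → 3/13
merge 3/13 + 15/52 → 27/52
merge 25/52 + 27/52 → 1
L = 3/13 + 27/52 + 1 = 7/4 = 1.75 bits/symbol.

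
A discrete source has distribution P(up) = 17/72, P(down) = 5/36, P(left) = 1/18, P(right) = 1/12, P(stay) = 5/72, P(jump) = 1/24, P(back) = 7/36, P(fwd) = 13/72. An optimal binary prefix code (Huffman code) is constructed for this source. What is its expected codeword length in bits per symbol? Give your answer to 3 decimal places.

Repeatedly combine the two least-probable nodes; the expected code length is the sum of the merged weights.
merge 1/24 + 1/18 → 7/72
merge 5/72 + 1/12 → 11/72
merge 7/72 + 5/36 → 17/72
merge 11/72 + 13/72 → 1/3
merge 7/36 + 17/72 → 31/72
merge 17/72 + 1/3 → 41/72
merge 31/72 + 41/72 → 1
L = 7/72 + 11/72 + 17/72 + 1/3 + 31/72 + 41/72 + 1 = 203/72 ≈ 2.819 bits/symbol.

2.819 bits/symbol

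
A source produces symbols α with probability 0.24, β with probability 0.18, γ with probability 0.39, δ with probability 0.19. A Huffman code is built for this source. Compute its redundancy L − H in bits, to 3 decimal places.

0.056 bits

Entropy H = −Σ p log₂ p ≈ 1.9245 bits.
Huffman merges: 9/50+19/100→37/100; 6/25+37/100→61/100; 39/100+61/100→1. L = 99/50 ≈ 1.9800.
L − H = 1.9800 − 1.9245 = 0.056 bits.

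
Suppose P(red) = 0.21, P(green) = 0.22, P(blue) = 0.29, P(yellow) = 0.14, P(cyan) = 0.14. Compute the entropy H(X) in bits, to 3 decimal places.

H = −Σ pᵢ log₂ pᵢ.
−0.21·log₂(0.21) = 0.4728
−0.22·log₂(0.22) = 0.4806
−0.29·log₂(0.29) = 0.5179
−0.14·log₂(0.14) = 0.3971
−0.14·log₂(0.14) = 0.3971
Sum ≈ 2.2655 → 2.266 bits.

2.266 bits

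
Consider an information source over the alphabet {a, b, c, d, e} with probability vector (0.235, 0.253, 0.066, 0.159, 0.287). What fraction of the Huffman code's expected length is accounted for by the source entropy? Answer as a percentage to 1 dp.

Entropy H = −Σ p log₂ p ≈ 2.1901 bits.
Huffman merges: 33/500+159/1000→9/40; 9/40+47/200→23/50; 253/1000+287/1000→27/50; 23/50+27/50→1. L = 89/40 ≈ 2.2250.
Efficiency = H/L = 2.1901/2.2250 = 98.4%.

98.4%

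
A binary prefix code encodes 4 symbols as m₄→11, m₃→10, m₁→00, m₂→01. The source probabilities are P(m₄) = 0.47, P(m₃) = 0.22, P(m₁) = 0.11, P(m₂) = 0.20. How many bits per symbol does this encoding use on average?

L̄ = Σ pᵢ·ℓᵢ = 0.47·2 + 0.22·2 + 0.11·2 + 0.20·2 = 2 bits/symbol.

2 bits/symbol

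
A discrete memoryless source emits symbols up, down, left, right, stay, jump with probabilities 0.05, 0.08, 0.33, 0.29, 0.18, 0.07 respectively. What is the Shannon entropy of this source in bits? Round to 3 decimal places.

H = −Σ pᵢ log₂ pᵢ.
−0.05·log₂(0.05) = 0.2161
−0.08·log₂(0.08) = 0.2915
−0.33·log₂(0.33) = 0.5278
−0.29·log₂(0.29) = 0.5179
−0.18·log₂(0.18) = 0.4453
−0.07·log₂(0.07) = 0.2686
Sum ≈ 2.2672 → 2.267 bits.

2.267 bits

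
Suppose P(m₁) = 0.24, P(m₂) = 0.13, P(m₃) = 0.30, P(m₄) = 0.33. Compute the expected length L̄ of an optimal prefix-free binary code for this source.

2 bits/symbol

Repeatedly combine the two least-probable nodes; the expected code length is the sum of the merged weights.
merge 13/100 + 6/25 → 37/100
merge 3/10 + 33/100 → 63/100
merge 37/100 + 63/100 → 1
L = 37/100 + 63/100 + 1 = 2 bits/symbol.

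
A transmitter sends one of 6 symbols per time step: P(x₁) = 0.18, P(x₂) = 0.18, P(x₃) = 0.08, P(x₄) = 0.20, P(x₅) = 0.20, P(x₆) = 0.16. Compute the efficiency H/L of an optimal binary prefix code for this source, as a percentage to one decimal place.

97.5%

Entropy H = −Σ p log₂ p ≈ 2.5339 bits.
Huffman merges: 2/25+4/25→6/25; 9/50+9/50→9/25; 1/5+1/5→2/5; 6/25+9/25→3/5; 2/5+3/5→1. L = 13/5 ≈ 2.6000.
Efficiency = H/L = 2.5339/2.6000 = 97.5%.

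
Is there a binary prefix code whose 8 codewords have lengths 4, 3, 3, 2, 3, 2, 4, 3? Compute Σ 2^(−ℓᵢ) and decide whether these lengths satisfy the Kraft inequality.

With common denominator 2^4 = 16: Σ 2^(−ℓᵢ) = 1/16 + 2/16 + 2/16 + 4/16 + 2/16 + 4/16 + 1/16 + 2/16 = 18/16 = 1.125.
Kraft's inequality requires Σ ≤ 1; here Σ = 1.125 > 1, so no such prefix code exists.

1.125; no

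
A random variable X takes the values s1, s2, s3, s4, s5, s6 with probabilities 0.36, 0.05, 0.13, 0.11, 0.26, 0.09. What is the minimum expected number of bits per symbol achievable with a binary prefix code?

Repeatedly combine the two least-probable nodes; the expected code length is the sum of the merged weights.
merge 1/20 + 9/100 → 7/50
merge 11/100 + 13/100 → 6/25
merge 7/50 + 6/25 → 19/50
merge 13/50 + 9/25 → 31/50
merge 19/50 + 31/50 → 1
L = 7/50 + 6/25 + 19/50 + 31/50 + 1 = 119/50 = 2.38 bits/symbol.

2.38 bits/symbol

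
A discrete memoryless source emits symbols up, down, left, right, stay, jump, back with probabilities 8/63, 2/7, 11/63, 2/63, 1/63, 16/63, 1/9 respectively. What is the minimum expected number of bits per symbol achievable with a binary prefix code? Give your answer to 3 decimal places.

Repeatedly combine the two least-probable nodes; the expected code length is the sum of the merged weights.
merge 1/63 + 2/63 → 1/21
merge 1/21 + 1/9 → 10/63
merge 8/63 + 10/63 → 2/7
merge 11/63 + 16/63 → 3/7
merge 2/7 + 2/7 → 4/7
merge 3/7 + 4/7 → 1
L = 1/21 + 10/63 + 2/7 + 3/7 + 4/7 + 1 = 157/63 ≈ 2.492 bits/symbol.

2.492 bits/symbol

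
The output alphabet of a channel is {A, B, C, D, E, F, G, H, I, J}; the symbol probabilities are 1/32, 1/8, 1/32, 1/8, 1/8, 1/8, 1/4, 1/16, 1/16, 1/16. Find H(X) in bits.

3.0625 bits

Each probability is a power of 1/2, so log₂(1/p) is an integer.
H = Σ p·log₂(1/p) = 1/32·5 + 1/8·3 + 1/32·5 + 1/8·3 + 1/8·3 + 1/8·3 + 1/4·2 + 1/16·4 + 1/16·4 + 1/16·4 = 3.0625 bits.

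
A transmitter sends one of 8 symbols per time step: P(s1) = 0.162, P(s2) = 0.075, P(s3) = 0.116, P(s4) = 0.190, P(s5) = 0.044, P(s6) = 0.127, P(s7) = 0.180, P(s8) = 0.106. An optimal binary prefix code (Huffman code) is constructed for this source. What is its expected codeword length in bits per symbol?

2.929 bits/symbol

Repeatedly combine the two least-probable nodes; the expected code length is the sum of the merged weights.
merge 11/250 + 3/40 → 119/1000
merge 53/500 + 29/250 → 111/500
merge 119/1000 + 127/1000 → 123/500
merge 81/500 + 9/50 → 171/500
merge 19/100 + 111/500 → 103/250
merge 123/500 + 171/500 → 147/250
merge 103/250 + 147/250 → 1
L = 119/1000 + 111/500 + 123/500 + 171/500 + 103/250 + 147/250 + 1 = 2929/1000 = 2.929 bits/symbol.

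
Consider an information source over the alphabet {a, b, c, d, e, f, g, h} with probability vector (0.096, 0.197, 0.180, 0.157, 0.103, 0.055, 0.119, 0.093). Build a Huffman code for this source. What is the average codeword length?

2.951 bits/symbol

Repeatedly combine the two least-probable nodes; the expected code length is the sum of the merged weights.
merge 11/200 + 93/1000 → 37/250
merge 12/125 + 103/1000 → 199/1000
merge 119/1000 + 37/250 → 267/1000
merge 157/1000 + 9/50 → 337/1000
merge 197/1000 + 199/1000 → 99/250
merge 267/1000 + 337/1000 → 151/250
merge 99/250 + 151/250 → 1
L = 37/250 + 199/1000 + 267/1000 + 337/1000 + 99/250 + 151/250 + 1 = 2951/1000 = 2.951 bits/symbol.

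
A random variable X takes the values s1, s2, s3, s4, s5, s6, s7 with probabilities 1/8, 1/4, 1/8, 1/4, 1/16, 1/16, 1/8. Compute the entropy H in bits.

Each probability is a power of 1/2, so log₂(1/p) is an integer.
H = Σ p·log₂(1/p) = 1/8·3 + 1/4·2 + 1/8·3 + 1/4·2 + 1/16·4 + 1/16·4 + 1/8·3 = 2.625 bits.

2.625 bits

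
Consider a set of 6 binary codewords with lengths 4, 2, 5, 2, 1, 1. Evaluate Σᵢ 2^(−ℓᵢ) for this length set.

1.59375

With common denominator 2^5 = 32: Σ 2^(−ℓᵢ) = 2/32 + 8/32 + 1/32 + 8/32 + 16/32 + 16/32 = 51/32 = 1.59375.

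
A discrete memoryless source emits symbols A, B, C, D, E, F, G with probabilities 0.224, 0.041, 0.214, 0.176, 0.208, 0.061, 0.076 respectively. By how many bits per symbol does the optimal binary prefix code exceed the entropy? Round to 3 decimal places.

0.045 bits

Entropy H = −Σ p log₂ p ≈ 2.5894 bits.
Huffman merges: 41/1000+61/1000→51/500; 19/250+51/500→89/500; 22/125+89/500→177/500; 26/125+107/500→211/500; 28/125+177/500→289/500; 211/500+289/500→1. L = 1317/500 ≈ 2.6340.
L − H = 2.6340 − 2.5894 = 0.045 bits.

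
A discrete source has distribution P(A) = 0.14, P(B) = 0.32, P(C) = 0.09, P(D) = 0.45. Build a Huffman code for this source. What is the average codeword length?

1.78 bits/symbol

Repeatedly combine the two least-probable nodes; the expected code length is the sum of the merged weights.
merge 9/100 + 7/50 → 23/100
merge 23/100 + 8/25 → 11/20
merge 9/20 + 11/20 → 1
L = 23/100 + 11/20 + 1 = 89/50 = 1.78 bits/symbol.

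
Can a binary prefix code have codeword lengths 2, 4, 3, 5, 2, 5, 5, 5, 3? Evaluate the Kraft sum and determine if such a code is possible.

With common denominator 2^5 = 32: Σ 2^(−ℓᵢ) = 8/32 + 2/32 + 4/32 + 1/32 + 8/32 + 1/32 + 1/32 + 1/32 + 4/32 = 30/32 = 0.9375.
Kraft's inequality requires Σ ≤ 1; here Σ = 0.9375 ≤ 1, so such a prefix code exists.

0.9375; yes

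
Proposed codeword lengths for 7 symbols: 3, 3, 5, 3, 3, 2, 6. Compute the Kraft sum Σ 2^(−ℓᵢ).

0.796875

With common denominator 2^6 = 64: Σ 2^(−ℓᵢ) = 8/64 + 8/64 + 2/64 + 8/64 + 8/64 + 16/64 + 1/64 = 51/64 = 0.796875.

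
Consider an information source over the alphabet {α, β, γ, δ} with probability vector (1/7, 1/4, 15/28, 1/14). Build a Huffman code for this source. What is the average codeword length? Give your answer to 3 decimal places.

1.679 bits/symbol

Repeatedly combine the two least-probable nodes; the expected code length is the sum of the merged weights.
merge 1/14 + 1/7 → 3/14
merge 3/14 + 1/4 → 13/28
merge 13/28 + 15/28 → 1
L = 3/14 + 13/28 + 1 = 47/28 ≈ 1.679 bits/symbol.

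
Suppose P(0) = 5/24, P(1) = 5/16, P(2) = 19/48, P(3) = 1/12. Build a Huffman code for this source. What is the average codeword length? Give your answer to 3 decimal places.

1.896 bits/symbol

Repeatedly combine the two least-probable nodes; the expected code length is the sum of the merged weights.
merge 1/12 + 5/24 → 7/24
merge 7/24 + 5/16 → 29/48
merge 19/48 + 29/48 → 1
L = 7/24 + 29/48 + 1 = 91/48 ≈ 1.896 bits/symbol.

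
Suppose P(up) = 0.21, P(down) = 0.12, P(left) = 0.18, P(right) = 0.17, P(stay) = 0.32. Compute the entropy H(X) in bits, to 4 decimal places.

H = −Σ pᵢ log₂ pᵢ.
−0.21·log₂(0.21) = 0.4728
−0.12·log₂(0.12) = 0.3671
−0.18·log₂(0.18) = 0.4453
−0.17·log₂(0.17) = 0.4346
−0.32·log₂(0.32) = 0.5260
Sum ≈ 2.2458 → 2.2458 bits.

2.2458 bits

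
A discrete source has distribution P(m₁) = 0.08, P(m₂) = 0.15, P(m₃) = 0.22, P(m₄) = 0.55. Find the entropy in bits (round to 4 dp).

H = −Σ pᵢ log₂ pᵢ.
−0.08·log₂(0.08) = 0.2915
−0.15·log₂(0.15) = 0.4105
−0.22·log₂(0.22) = 0.4806
−0.55·log₂(0.55) = 0.4744
Sum ≈ 1.6570 → 1.6570 bits.

1.6570 bits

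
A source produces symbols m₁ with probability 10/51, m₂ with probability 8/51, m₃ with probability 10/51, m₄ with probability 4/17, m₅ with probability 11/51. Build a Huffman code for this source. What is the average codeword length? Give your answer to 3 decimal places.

2.353 bits/symbol

Repeatedly combine the two least-probable nodes; the expected code length is the sum of the merged weights.
merge 8/51 + 10/51 → 6/17
merge 10/51 + 11/51 → 7/17
merge 4/17 + 6/17 → 10/17
merge 7/17 + 10/17 → 1
L = 6/17 + 7/17 + 10/17 + 1 = 40/17 ≈ 2.353 bits/symbol.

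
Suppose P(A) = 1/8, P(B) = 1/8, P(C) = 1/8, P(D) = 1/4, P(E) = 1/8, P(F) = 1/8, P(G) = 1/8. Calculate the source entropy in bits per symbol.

2.75 bits

Each probability is a power of 1/2, so log₂(1/p) is an integer.
H = Σ p·log₂(1/p) = 1/8·3 + 1/8·3 + 1/8·3 + 1/4·2 + 1/8·3 + 1/8·3 + 1/8·3 = 2.75 bits.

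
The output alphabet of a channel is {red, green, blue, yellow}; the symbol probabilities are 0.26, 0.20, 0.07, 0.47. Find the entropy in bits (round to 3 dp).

H = −Σ pᵢ log₂ pᵢ.
−0.26·log₂(0.26) = 0.5053
−0.20·log₂(0.20) = 0.4644
−0.07·log₂(0.07) = 0.2686
−0.47·log₂(0.47) = 0.5120
Sum ≈ 1.7502 → 1.750 bits.

1.750 bits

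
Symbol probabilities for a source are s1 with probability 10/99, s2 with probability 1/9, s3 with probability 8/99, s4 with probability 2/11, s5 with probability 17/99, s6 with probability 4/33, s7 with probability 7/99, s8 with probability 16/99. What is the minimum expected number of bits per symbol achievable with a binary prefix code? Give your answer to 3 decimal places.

2.970 bits/symbol

Repeatedly combine the two least-probable nodes; the expected code length is the sum of the merged weights.
merge 7/99 + 8/99 → 5/33
merge 10/99 + 1/9 → 7/33
merge 4/33 + 5/33 → 3/11
merge 16/99 + 17/99 → 1/3
merge 2/11 + 7/33 → 13/33
merge 3/11 + 1/3 → 20/33
merge 13/33 + 20/33 → 1
L = 5/33 + 7/33 + 3/11 + 1/3 + 13/33 + 20/33 + 1 = 98/33 ≈ 2.970 bits/symbol.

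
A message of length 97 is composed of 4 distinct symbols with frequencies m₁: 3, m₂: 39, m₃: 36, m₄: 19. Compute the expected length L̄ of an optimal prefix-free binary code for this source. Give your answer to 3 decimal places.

1.825 bits/symbol

Probabilities are the counts divided by 97.
Repeatedly combine the two least-probable nodes; the expected code length is the sum of the merged weights.
merge 3/97 + 19/97 → 22/97
merge 22/97 + 36/97 → 58/97
merge 39/97 + 58/97 → 1
L = 22/97 + 58/97 + 1 = 177/97 ≈ 1.825 bits/symbol.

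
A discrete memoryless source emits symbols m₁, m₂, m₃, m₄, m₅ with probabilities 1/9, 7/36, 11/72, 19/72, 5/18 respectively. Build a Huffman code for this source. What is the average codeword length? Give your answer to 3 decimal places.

2.264 bits/symbol

Repeatedly combine the two least-probable nodes; the expected code length is the sum of the merged weights.
merge 1/9 + 11/72 → 19/72
merge 7/36 + 19/72 → 11/24
merge 19/72 + 5/18 → 13/24
merge 11/24 + 13/24 → 1
L = 19/72 + 11/24 + 13/24 + 1 = 163/72 ≈ 2.264 bits/symbol.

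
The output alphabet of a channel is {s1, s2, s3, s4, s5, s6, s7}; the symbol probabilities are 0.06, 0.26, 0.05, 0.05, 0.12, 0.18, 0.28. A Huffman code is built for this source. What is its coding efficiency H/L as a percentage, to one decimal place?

Entropy H = −Σ p log₂ p ≈ 2.5076 bits.
Huffman merges: 1/20+1/20→1/10; 3/50+1/10→4/25; 3/25+4/25→7/25; 9/50+13/50→11/25; 7/25+7/25→14/25; 11/25+14/25→1. L = 127/50 ≈ 2.5400.
Efficiency = H/L = 2.5076/2.5400 = 98.7%.

98.7%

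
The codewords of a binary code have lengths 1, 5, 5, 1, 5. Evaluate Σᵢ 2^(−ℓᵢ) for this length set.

1.09375

With common denominator 2^5 = 32: Σ 2^(−ℓᵢ) = 16/32 + 1/32 + 1/32 + 16/32 + 1/32 = 35/32 = 1.09375.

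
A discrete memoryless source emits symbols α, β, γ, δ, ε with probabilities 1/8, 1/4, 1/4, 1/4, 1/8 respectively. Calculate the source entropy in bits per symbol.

2.25 bits

Each probability is a power of 1/2, so log₂(1/p) is an integer.
H = Σ p·log₂(1/p) = 1/8·3 + 1/4·2 + 1/4·2 + 1/4·2 + 1/8·3 = 2.25 bits.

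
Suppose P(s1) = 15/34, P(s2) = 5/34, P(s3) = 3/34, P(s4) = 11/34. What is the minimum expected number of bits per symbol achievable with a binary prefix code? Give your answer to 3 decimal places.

Repeatedly combine the two least-probable nodes; the expected code length is the sum of the merged weights.
merge 3/34 + 5/34 → 4/17
merge 4/17 + 11/34 → 19/34
merge 15/34 + 19/34 → 1
L = 4/17 + 19/34 + 1 = 61/34 ≈ 1.794 bits/symbol.

1.794 bits/symbol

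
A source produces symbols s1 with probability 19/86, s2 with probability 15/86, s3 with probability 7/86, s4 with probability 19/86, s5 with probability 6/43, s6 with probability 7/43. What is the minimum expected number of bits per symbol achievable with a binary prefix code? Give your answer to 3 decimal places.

2.558 bits/symbol

Repeatedly combine the two least-probable nodes; the expected code length is the sum of the merged weights.
merge 7/86 + 6/43 → 19/86
merge 7/43 + 15/86 → 29/86
merge 19/86 + 19/86 → 19/43
merge 19/86 + 29/86 → 24/43
merge 19/43 + 24/43 → 1
L = 19/86 + 29/86 + 19/43 + 24/43 + 1 = 110/43 ≈ 2.558 bits/symbol.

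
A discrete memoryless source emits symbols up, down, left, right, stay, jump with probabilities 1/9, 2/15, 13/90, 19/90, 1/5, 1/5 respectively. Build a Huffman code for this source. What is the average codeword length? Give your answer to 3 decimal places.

Repeatedly combine the two least-probable nodes; the expected code length is the sum of the merged weights.
merge 1/9 + 2/15 → 11/45
merge 13/90 + 1/5 → 31/90
merge 1/5 + 19/90 → 37/90
merge 11/45 + 31/90 → 53/90
merge 37/90 + 53/90 → 1
L = 11/45 + 31/90 + 37/90 + 53/90 + 1 = 233/90 ≈ 2.589 bits/symbol.

2.589 bits/symbol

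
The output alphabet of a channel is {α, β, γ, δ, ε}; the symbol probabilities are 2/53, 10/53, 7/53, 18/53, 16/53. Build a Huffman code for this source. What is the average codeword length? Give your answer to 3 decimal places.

Repeatedly combine the two least-probable nodes; the expected code length is the sum of the merged weights.
merge 2/53 + 7/53 → 9/53
merge 9/53 + 10/53 → 19/53
merge 16/53 + 18/53 → 34/53
merge 19/53 + 34/53 → 1
L = 9/53 + 19/53 + 34/53 + 1 = 115/53 ≈ 2.170 bits/symbol.

2.170 bits/symbol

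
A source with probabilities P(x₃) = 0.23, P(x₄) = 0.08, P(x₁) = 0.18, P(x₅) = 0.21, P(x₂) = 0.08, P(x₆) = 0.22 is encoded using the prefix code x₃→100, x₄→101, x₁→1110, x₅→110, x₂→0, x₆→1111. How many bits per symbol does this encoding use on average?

L̄ = Σ pᵢ·ℓᵢ = 0.23·3 + 0.08·3 + 0.18·4 + 0.21·3 + 0.08·1 + 0.22·4 = 3.24 bits/symbol.

3.24 bits/symbol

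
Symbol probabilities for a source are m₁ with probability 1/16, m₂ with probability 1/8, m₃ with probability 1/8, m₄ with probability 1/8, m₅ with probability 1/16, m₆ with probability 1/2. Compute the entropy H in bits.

2.125 bits

Each probability is a power of 1/2, so log₂(1/p) is an integer.
H = Σ p·log₂(1/p) = 1/16·4 + 1/8·3 + 1/8·3 + 1/8·3 + 1/16·4 + 1/2·1 = 2.125 bits.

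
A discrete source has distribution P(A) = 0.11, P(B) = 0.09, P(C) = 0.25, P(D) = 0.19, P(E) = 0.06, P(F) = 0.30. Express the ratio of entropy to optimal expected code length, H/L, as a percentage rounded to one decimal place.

98.9%

Entropy H = −Σ p log₂ p ≈ 2.3828 bits.
Huffman merges: 3/50+9/100→3/20; 11/100+3/20→13/50; 19/100+1/4→11/25; 13/50+3/10→14/25; 11/25+14/25→1. L = 241/100 ≈ 2.4100.
Efficiency = H/L = 2.3828/2.4100 = 98.9%.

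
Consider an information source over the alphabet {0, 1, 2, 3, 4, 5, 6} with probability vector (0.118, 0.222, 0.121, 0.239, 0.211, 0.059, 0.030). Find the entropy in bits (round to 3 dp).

2.574 bits

H = −Σ pᵢ log₂ pᵢ.
−0.118·log₂(0.118) = 0.3638
−0.222·log₂(0.222) = 0.4820
−0.121·log₂(0.121) = 0.3687
−0.239·log₂(0.239) = 0.4935
−0.211·log₂(0.211) = 0.4736
−0.059·log₂(0.059) = 0.2409
−0.030·log₂(0.030) = 0.1518
Sum ≈ 2.5743 → 2.574 bits.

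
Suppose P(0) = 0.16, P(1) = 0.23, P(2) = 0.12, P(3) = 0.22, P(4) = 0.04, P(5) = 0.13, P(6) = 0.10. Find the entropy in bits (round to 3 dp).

2.659 bits

H = −Σ pᵢ log₂ pᵢ.
−0.16·log₂(0.16) = 0.4230
−0.23·log₂(0.23) = 0.4877
−0.12·log₂(0.12) = 0.3671
−0.22·log₂(0.22) = 0.4806
−0.04·log₂(0.04) = 0.1858
−0.13·log₂(0.13) = 0.3826
−0.10·log₂(0.10) = 0.3322
Sum ≈ 2.6589 → 2.659 bits.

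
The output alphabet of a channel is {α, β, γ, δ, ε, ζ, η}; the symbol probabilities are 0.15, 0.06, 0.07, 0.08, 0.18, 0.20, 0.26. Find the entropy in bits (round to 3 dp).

H = −Σ pᵢ log₂ pᵢ.
−0.15·log₂(0.15) = 0.4105
−0.06·log₂(0.06) = 0.2435
−0.07·log₂(0.07) = 0.2686
−0.08·log₂(0.08) = 0.2915
−0.18·log₂(0.18) = 0.4453
−0.20·log₂(0.20) = 0.4644
−0.26·log₂(0.26) = 0.5053
Sum ≈ 2.6291 → 2.629 bits.

2.629 bits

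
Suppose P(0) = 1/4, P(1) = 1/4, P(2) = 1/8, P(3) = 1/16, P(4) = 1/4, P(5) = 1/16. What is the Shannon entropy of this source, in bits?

Each probability is a power of 1/2, so log₂(1/p) is an integer.
H = Σ p·log₂(1/p) = 1/4·2 + 1/4·2 + 1/8·3 + 1/16·4 + 1/4·2 + 1/16·4 = 2.375 bits.

2.375 bits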